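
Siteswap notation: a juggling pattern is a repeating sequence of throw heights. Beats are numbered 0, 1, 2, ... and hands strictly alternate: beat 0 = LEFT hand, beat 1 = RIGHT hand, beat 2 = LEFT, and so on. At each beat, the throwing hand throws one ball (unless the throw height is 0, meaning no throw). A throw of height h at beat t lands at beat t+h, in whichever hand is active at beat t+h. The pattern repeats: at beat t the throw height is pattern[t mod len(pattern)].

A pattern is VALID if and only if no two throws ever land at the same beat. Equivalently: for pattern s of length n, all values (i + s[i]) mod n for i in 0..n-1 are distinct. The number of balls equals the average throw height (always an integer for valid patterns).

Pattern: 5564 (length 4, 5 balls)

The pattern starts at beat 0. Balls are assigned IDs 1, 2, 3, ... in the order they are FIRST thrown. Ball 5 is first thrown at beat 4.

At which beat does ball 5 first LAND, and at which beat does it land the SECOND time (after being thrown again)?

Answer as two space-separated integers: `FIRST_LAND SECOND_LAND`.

Beat 0 (L): throw ball1 h=5 -> lands@5:R; in-air after throw: [b1@5:R]
Beat 1 (R): throw ball2 h=5 -> lands@6:L; in-air after throw: [b1@5:R b2@6:L]
Beat 2 (L): throw ball3 h=6 -> lands@8:L; in-air after throw: [b1@5:R b2@6:L b3@8:L]
Beat 3 (R): throw ball4 h=4 -> lands@7:R; in-air after throw: [b1@5:R b2@6:L b4@7:R b3@8:L]
Beat 4 (L): throw ball5 h=5 -> lands@9:R; in-air after throw: [b1@5:R b2@6:L b4@7:R b3@8:L b5@9:R]
Beat 5 (R): throw ball1 h=5 -> lands@10:L; in-air after throw: [b2@6:L b4@7:R b3@8:L b5@9:R b1@10:L]
Beat 6 (L): throw ball2 h=6 -> lands@12:L; in-air after throw: [b4@7:R b3@8:L b5@9:R b1@10:L b2@12:L]
Beat 7 (R): throw ball4 h=4 -> lands@11:R; in-air after throw: [b3@8:L b5@9:R b1@10:L b4@11:R b2@12:L]
Beat 8 (L): throw ball3 h=5 -> lands@13:R; in-air after throw: [b5@9:R b1@10:L b4@11:R b2@12:L b3@13:R]
Beat 9 (R): throw ball5 h=5 -> lands@14:L; in-air after throw: [b1@10:L b4@11:R b2@12:L b3@13:R b5@14:L]
Beat 10 (L): throw ball1 h=6 -> lands@16:L; in-air after throw: [b4@11:R b2@12:L b3@13:R b5@14:L b1@16:L]
Beat 11 (R): throw ball4 h=4 -> lands@15:R; in-air after throw: [b2@12:L b3@13:R b5@14:L b4@15:R b1@16:L]
Beat 12 (L): throw ball2 h=5 -> lands@17:R; in-air after throw: [b3@13:R b5@14:L b4@15:R b1@16:L b2@17:R]
Beat 13 (R): throw ball3 h=5 -> lands@18:L; in-air after throw: [b5@14:L b4@15:R b1@16:L b2@17:R b3@18:L]
Beat 14 (L): throw ball5 h=6 -> lands@20:L; in-air after throw: [b4@15:R b1@16:L b2@17:R b3@18:L b5@20:L]
Ball 5: thrown@4 h=5 -> first land @9; rethrown@9 h=5 -> second land @14

Answer: 9 14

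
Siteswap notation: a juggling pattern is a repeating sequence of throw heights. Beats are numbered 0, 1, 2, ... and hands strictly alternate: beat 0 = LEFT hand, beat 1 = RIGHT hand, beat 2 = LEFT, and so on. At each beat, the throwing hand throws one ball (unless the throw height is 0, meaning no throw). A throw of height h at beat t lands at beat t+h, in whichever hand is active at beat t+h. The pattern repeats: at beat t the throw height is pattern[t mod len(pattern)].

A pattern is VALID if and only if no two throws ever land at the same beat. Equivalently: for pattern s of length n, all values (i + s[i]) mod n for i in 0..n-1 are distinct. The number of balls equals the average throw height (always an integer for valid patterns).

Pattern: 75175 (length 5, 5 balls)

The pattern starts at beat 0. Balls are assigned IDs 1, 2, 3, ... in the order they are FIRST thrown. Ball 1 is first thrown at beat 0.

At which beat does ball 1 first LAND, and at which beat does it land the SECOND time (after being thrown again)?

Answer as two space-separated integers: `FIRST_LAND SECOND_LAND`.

Beat 0 (L): throw ball1 h=7 -> lands@7:R; in-air after throw: [b1@7:R]
Beat 1 (R): throw ball2 h=5 -> lands@6:L; in-air after throw: [b2@6:L b1@7:R]
Beat 2 (L): throw ball3 h=1 -> lands@3:R; in-air after throw: [b3@3:R b2@6:L b1@7:R]
Beat 3 (R): throw ball3 h=7 -> lands@10:L; in-air after throw: [b2@6:L b1@7:R b3@10:L]
Beat 4 (L): throw ball4 h=5 -> lands@9:R; in-air after throw: [b2@6:L b1@7:R b4@9:R b3@10:L]
Beat 5 (R): throw ball5 h=7 -> lands@12:L; in-air after throw: [b2@6:L b1@7:R b4@9:R b3@10:L b5@12:L]
Beat 6 (L): throw ball2 h=5 -> lands@11:R; in-air after throw: [b1@7:R b4@9:R b3@10:L b2@11:R b5@12:L]
Beat 7 (R): throw ball1 h=1 -> lands@8:L; in-air after throw: [b1@8:L b4@9:R b3@10:L b2@11:R b5@12:L]
Beat 8 (L): throw ball1 h=7 -> lands@15:R; in-air after throw: [b4@9:R b3@10:L b2@11:R b5@12:L b1@15:R]
Ball 1: thrown@0 h=7 -> first land @7; rethrown@7 h=1 -> second land @8

Answer: 7 8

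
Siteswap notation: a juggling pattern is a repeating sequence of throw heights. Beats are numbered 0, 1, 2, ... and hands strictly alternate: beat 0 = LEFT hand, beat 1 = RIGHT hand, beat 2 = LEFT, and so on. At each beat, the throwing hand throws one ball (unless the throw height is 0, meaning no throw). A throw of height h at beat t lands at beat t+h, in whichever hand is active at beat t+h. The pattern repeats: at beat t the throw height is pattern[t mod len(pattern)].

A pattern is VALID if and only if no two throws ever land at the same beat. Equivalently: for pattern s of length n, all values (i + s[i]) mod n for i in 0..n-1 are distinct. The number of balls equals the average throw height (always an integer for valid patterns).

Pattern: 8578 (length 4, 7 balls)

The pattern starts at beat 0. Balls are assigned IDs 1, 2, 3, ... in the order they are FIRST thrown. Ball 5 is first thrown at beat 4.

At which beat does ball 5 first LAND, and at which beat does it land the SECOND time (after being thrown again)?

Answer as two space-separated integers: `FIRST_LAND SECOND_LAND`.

Answer: 12 20

Derivation:
Beat 0 (L): throw ball1 h=8 -> lands@8:L; in-air after throw: [b1@8:L]
Beat 1 (R): throw ball2 h=5 -> lands@6:L; in-air after throw: [b2@6:L b1@8:L]
Beat 2 (L): throw ball3 h=7 -> lands@9:R; in-air after throw: [b2@6:L b1@8:L b3@9:R]
Beat 3 (R): throw ball4 h=8 -> lands@11:R; in-air after throw: [b2@6:L b1@8:L b3@9:R b4@11:R]
Beat 4 (L): throw ball5 h=8 -> lands@12:L; in-air after throw: [b2@6:L b1@8:L b3@9:R b4@11:R b5@12:L]
Beat 5 (R): throw ball6 h=5 -> lands@10:L; in-air after throw: [b2@6:L b1@8:L b3@9:R b6@10:L b4@11:R b5@12:L]
Beat 6 (L): throw ball2 h=7 -> lands@13:R; in-air after throw: [b1@8:L b3@9:R b6@10:L b4@11:R b5@12:L b2@13:R]
Beat 7 (R): throw ball7 h=8 -> lands@15:R; in-air after throw: [b1@8:L b3@9:R b6@10:L b4@11:R b5@12:L b2@13:R b7@15:R]
Beat 8 (L): throw ball1 h=8 -> lands@16:L; in-air after throw: [b3@9:R b6@10:L b4@11:R b5@12:L b2@13:R b7@15:R b1@16:L]
Beat 9 (R): throw ball3 h=5 -> lands@14:L; in-air after throw: [b6@10:L b4@11:R b5@12:L b2@13:R b3@14:L b7@15:R b1@16:L]
Beat 10 (L): throw ball6 h=7 -> lands@17:R; in-air after throw: [b4@11:R b5@12:L b2@13:R b3@14:L b7@15:R b1@16:L b6@17:R]
Beat 11 (R): throw ball4 h=8 -> lands@19:R; in-air after throw: [b5@12:L b2@13:R b3@14:L b7@15:R b1@16:L b6@17:R b4@19:R]
Beat 12 (L): throw ball5 h=8 -> lands@20:L; in-air after throw: [b2@13:R b3@14:L b7@15:R b1@16:L b6@17:R b4@19:R b5@20:L]
Beat 13 (R): throw ball2 h=5 -> lands@18:L; in-air after throw: [b3@14:L b7@15:R b1@16:L b6@17:R b2@18:L b4@19:R b5@20:L]
Beat 14 (L): throw ball3 h=7 -> lands@21:R; in-air after throw: [b7@15:R b1@16:L b6@17:R b2@18:L b4@19:R b5@20:L b3@21:R]
Beat 15 (R): throw ball7 h=8 -> lands@23:R; in-air after throw: [b1@16:L b6@17:R b2@18:L b4@19:R b5@20:L b3@21:R b7@23:R]
Beat 16 (L): throw ball1 h=8 -> lands@24:L; in-air after throw: [b6@17:R b2@18:L b4@19:R b5@20:L b3@21:R b7@23:R b1@24:L]
Beat 17 (R): throw ball6 h=5 -> lands@22:L; in-air after throw: [b2@18:L b4@19:R b5@20:L b3@21:R b6@22:L b7@23:R b1@24:L]
Beat 18 (L): throw ball2 h=7 -> lands@25:R; in-air after throw: [b4@19:R b5@20:L b3@21:R b6@22:L b7@23:R b1@24:L b2@25:R]
Beat 19 (R): throw ball4 h=8 -> lands@27:R; in-air after throw: [b5@20:L b3@21:R b6@22:L b7@23:R b1@24:L b2@25:R b4@27:R]
Ball 5: thrown@4 h=8 -> first land @12; rethrown@12 h=8 -> second land @20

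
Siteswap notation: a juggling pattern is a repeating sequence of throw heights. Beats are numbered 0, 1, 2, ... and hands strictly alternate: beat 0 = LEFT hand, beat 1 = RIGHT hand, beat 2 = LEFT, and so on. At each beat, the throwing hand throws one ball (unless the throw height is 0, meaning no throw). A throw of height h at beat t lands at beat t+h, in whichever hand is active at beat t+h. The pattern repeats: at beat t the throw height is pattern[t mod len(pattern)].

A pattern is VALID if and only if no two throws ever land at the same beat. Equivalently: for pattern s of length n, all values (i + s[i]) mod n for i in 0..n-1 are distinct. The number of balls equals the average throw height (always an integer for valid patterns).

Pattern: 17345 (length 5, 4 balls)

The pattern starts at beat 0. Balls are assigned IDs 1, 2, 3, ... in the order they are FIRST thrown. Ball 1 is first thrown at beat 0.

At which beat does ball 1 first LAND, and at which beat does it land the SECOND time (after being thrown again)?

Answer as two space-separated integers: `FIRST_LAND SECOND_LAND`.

Beat 0 (L): throw ball1 h=1 -> lands@1:R; in-air after throw: [b1@1:R]
Beat 1 (R): throw ball1 h=7 -> lands@8:L; in-air after throw: [b1@8:L]
Beat 2 (L): throw ball2 h=3 -> lands@5:R; in-air after throw: [b2@5:R b1@8:L]
Beat 3 (R): throw ball3 h=4 -> lands@7:R; in-air after throw: [b2@5:R b3@7:R b1@8:L]
Beat 4 (L): throw ball4 h=5 -> lands@9:R; in-air after throw: [b2@5:R b3@7:R b1@8:L b4@9:R]
Beat 5 (R): throw ball2 h=1 -> lands@6:L; in-air after throw: [b2@6:L b3@7:R b1@8:L b4@9:R]
Beat 6 (L): throw ball2 h=7 -> lands@13:R; in-air after throw: [b3@7:R b1@8:L b4@9:R b2@13:R]
Beat 7 (R): throw ball3 h=3 -> lands@10:L; in-air after throw: [b1@8:L b4@9:R b3@10:L b2@13:R]
Beat 8 (L): throw ball1 h=4 -> lands@12:L; in-air after throw: [b4@9:R b3@10:L b1@12:L b2@13:R]
Ball 1: thrown@0 h=1 -> first land @1; rethrown@1 h=7 -> second land @8

Answer: 1 8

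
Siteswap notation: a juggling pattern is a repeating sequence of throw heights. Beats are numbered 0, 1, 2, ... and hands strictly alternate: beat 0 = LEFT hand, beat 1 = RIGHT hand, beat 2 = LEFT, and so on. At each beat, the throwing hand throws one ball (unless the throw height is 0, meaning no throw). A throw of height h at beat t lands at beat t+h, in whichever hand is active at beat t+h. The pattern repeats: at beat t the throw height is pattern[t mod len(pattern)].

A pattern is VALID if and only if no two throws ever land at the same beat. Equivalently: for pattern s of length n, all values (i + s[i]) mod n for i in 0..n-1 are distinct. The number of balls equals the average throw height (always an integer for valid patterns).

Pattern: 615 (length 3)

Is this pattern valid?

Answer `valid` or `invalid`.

i=0: (i + s[i]) mod n = (0 + 6) mod 3 = 0
i=1: (i + s[i]) mod n = (1 + 1) mod 3 = 2
i=2: (i + s[i]) mod n = (2 + 5) mod 3 = 1
Residues: [0, 2, 1], distinct: True

Answer: valid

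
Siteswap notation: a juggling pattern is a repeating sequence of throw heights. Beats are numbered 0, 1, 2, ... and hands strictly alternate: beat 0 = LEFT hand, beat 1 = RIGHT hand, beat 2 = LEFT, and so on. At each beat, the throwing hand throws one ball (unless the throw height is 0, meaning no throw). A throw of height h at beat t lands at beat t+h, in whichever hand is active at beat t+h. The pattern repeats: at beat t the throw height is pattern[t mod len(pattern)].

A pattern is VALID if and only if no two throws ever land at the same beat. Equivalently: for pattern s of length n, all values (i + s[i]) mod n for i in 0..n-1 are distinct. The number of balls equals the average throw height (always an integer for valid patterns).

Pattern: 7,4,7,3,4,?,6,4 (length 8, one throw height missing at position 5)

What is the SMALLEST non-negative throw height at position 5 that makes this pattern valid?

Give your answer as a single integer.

i=0: (0 + 7) mod 8 = 7
i=1: (1 + 4) mod 8 = 5
i=2: (2 + 7) mod 8 = 1
i=3: (3 + 3) mod 8 = 6
i=4: (4 + 4) mod 8 = 0
i=5: s[i]=? (unknown)
i=6: (6 + 6) mod 8 = 4
i=7: (7 + 4) mod 8 = 3
Known residues: [0, 1, 3, 4, 5, 6, 7]; need a permutation of 0..7, so missing residue r = 2
Need (5 + s) mod 8 = 2; smallest s = (2 - 5) mod 8 = 5

Answer: 5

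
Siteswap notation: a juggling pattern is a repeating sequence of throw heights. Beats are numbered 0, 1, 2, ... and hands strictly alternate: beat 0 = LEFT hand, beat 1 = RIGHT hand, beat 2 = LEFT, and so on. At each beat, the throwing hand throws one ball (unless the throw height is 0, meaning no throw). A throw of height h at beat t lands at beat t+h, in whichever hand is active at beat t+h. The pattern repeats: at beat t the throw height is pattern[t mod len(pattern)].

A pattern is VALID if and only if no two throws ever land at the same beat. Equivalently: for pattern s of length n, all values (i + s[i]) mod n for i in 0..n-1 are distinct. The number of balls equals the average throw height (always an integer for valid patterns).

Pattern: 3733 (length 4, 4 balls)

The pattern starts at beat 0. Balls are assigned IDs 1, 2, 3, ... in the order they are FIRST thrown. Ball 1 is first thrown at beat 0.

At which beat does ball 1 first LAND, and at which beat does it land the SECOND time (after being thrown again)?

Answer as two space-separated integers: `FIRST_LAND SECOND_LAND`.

Beat 0 (L): throw ball1 h=3 -> lands@3:R; in-air after throw: [b1@3:R]
Beat 1 (R): throw ball2 h=7 -> lands@8:L; in-air after throw: [b1@3:R b2@8:L]
Beat 2 (L): throw ball3 h=3 -> lands@5:R; in-air after throw: [b1@3:R b3@5:R b2@8:L]
Beat 3 (R): throw ball1 h=3 -> lands@6:L; in-air after throw: [b3@5:R b1@6:L b2@8:L]
Beat 4 (L): throw ball4 h=3 -> lands@7:R; in-air after throw: [b3@5:R b1@6:L b4@7:R b2@8:L]
Beat 5 (R): throw ball3 h=7 -> lands@12:L; in-air after throw: [b1@6:L b4@7:R b2@8:L b3@12:L]
Beat 6 (L): throw ball1 h=3 -> lands@9:R; in-air after throw: [b4@7:R b2@8:L b1@9:R b3@12:L]
Ball 1: thrown@0 h=3 -> first land @3; rethrown@3 h=3 -> second land @6

Answer: 3 6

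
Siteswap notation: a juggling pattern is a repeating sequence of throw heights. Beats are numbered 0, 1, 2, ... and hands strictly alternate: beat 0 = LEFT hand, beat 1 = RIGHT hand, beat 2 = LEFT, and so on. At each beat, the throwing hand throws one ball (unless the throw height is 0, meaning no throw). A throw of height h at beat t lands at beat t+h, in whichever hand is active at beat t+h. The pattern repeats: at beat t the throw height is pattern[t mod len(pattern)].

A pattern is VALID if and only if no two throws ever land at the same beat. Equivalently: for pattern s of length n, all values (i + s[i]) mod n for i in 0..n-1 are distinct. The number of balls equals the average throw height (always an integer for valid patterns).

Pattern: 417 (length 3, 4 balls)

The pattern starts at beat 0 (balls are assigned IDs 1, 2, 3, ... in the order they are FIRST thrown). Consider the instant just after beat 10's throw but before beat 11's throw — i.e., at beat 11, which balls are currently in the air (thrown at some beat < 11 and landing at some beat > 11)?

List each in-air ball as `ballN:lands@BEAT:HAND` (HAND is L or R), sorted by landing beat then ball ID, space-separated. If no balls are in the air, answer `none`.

Beat 0 (L): throw ball1 h=4 -> lands@4:L; in-air after throw: [b1@4:L]
Beat 1 (R): throw ball2 h=1 -> lands@2:L; in-air after throw: [b2@2:L b1@4:L]
Beat 2 (L): throw ball2 h=7 -> lands@9:R; in-air after throw: [b1@4:L b2@9:R]
Beat 3 (R): throw ball3 h=4 -> lands@7:R; in-air after throw: [b1@4:L b3@7:R b2@9:R]
Beat 4 (L): throw ball1 h=1 -> lands@5:R; in-air after throw: [b1@5:R b3@7:R b2@9:R]
Beat 5 (R): throw ball1 h=7 -> lands@12:L; in-air after throw: [b3@7:R b2@9:R b1@12:L]
Beat 6 (L): throw ball4 h=4 -> lands@10:L; in-air after throw: [b3@7:R b2@9:R b4@10:L b1@12:L]
Beat 7 (R): throw ball3 h=1 -> lands@8:L; in-air after throw: [b3@8:L b2@9:R b4@10:L b1@12:L]
Beat 8 (L): throw ball3 h=7 -> lands@15:R; in-air after throw: [b2@9:R b4@10:L b1@12:L b3@15:R]
Beat 9 (R): throw ball2 h=4 -> lands@13:R; in-air after throw: [b4@10:L b1@12:L b2@13:R b3@15:R]
Beat 10 (L): throw ball4 h=1 -> lands@11:R; in-air after throw: [b4@11:R b1@12:L b2@13:R b3@15:R]
Beat 11 (R): throw ball4 h=7 -> lands@18:L; in-air after throw: [b1@12:L b2@13:R b3@15:R b4@18:L]

Answer: ball1:lands@12:L ball2:lands@13:R ball3:lands@15:R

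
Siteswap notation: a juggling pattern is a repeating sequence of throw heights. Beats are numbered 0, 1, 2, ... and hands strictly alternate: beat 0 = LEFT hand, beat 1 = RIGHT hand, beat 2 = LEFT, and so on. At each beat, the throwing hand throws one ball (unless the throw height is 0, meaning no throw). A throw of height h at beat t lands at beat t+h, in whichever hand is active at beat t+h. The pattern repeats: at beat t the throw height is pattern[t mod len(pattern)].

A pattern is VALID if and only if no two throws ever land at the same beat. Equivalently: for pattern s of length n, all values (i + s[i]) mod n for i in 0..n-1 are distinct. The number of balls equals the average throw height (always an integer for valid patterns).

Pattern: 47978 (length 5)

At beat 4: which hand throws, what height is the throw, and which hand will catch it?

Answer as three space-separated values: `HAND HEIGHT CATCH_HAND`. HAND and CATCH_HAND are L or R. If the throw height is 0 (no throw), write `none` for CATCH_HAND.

Beat 4: 4 mod 2 = 0, so hand = L
Throw height = pattern[4 mod 5] = pattern[4] = 8
Lands at beat 4+8=12, 12 mod 2 = 0, so catch hand = L

Answer: L 8 L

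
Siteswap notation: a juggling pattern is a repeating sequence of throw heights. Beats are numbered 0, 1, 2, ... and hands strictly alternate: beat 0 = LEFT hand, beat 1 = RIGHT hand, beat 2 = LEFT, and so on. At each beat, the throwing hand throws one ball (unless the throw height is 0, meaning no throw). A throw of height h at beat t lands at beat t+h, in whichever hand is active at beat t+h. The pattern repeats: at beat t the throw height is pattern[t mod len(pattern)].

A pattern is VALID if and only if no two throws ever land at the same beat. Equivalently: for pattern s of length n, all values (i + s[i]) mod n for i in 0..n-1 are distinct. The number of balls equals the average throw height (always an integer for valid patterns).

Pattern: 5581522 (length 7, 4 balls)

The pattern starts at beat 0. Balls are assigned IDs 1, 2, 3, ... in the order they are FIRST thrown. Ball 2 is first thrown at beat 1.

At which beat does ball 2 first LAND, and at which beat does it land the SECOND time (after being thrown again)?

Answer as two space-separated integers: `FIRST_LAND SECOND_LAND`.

Beat 0 (L): throw ball1 h=5 -> lands@5:R; in-air after throw: [b1@5:R]
Beat 1 (R): throw ball2 h=5 -> lands@6:L; in-air after throw: [b1@5:R b2@6:L]
Beat 2 (L): throw ball3 h=8 -> lands@10:L; in-air after throw: [b1@5:R b2@6:L b3@10:L]
Beat 3 (R): throw ball4 h=1 -> lands@4:L; in-air after throw: [b4@4:L b1@5:R b2@6:L b3@10:L]
Beat 4 (L): throw ball4 h=5 -> lands@9:R; in-air after throw: [b1@5:R b2@6:L b4@9:R b3@10:L]
Beat 5 (R): throw ball1 h=2 -> lands@7:R; in-air after throw: [b2@6:L b1@7:R b4@9:R b3@10:L]
Beat 6 (L): throw ball2 h=2 -> lands@8:L; in-air after throw: [b1@7:R b2@8:L b4@9:R b3@10:L]
Beat 7 (R): throw ball1 h=5 -> lands@12:L; in-air after throw: [b2@8:L b4@9:R b3@10:L b1@12:L]
Beat 8 (L): throw ball2 h=5 -> lands@13:R; in-air after throw: [b4@9:R b3@10:L b1@12:L b2@13:R]
Ball 2: thrown@1 h=5 -> first land @6; rethrown@6 h=2 -> second land @8

Answer: 6 8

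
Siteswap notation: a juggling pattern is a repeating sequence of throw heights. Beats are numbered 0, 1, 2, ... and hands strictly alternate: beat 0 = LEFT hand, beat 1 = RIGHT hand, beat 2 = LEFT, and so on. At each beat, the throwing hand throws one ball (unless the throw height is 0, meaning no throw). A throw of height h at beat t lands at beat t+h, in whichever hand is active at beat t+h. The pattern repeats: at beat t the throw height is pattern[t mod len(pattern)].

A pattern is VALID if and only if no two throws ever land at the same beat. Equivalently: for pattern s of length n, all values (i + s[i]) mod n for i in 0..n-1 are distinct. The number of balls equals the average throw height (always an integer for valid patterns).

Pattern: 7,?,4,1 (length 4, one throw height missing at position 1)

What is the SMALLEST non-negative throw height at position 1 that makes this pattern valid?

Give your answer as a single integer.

Answer: 0

Derivation:
i=0: (0 + 7) mod 4 = 3
i=1: s[i]=? (unknown)
i=2: (2 + 4) mod 4 = 2
i=3: (3 + 1) mod 4 = 0
Known residues: [0, 2, 3]; need a permutation of 0..3, so missing residue r = 1
Need (1 + s) mod 4 = 1; smallest s = (1 - 1) mod 4 = 0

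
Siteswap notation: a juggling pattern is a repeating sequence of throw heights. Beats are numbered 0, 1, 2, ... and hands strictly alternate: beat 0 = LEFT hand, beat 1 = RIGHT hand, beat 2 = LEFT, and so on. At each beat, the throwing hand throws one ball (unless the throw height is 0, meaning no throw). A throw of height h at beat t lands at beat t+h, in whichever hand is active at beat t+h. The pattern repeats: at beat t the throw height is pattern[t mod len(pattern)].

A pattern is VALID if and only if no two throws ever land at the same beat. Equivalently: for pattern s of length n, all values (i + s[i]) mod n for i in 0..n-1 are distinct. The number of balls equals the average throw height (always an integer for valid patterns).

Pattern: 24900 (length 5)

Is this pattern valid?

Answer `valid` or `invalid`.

Answer: valid

Derivation:
i=0: (i + s[i]) mod n = (0 + 2) mod 5 = 2
i=1: (i + s[i]) mod n = (1 + 4) mod 5 = 0
i=2: (i + s[i]) mod n = (2 + 9) mod 5 = 1
i=3: (i + s[i]) mod n = (3 + 0) mod 5 = 3
i=4: (i + s[i]) mod n = (4 + 0) mod 5 = 4
Residues: [2, 0, 1, 3, 4], distinct: True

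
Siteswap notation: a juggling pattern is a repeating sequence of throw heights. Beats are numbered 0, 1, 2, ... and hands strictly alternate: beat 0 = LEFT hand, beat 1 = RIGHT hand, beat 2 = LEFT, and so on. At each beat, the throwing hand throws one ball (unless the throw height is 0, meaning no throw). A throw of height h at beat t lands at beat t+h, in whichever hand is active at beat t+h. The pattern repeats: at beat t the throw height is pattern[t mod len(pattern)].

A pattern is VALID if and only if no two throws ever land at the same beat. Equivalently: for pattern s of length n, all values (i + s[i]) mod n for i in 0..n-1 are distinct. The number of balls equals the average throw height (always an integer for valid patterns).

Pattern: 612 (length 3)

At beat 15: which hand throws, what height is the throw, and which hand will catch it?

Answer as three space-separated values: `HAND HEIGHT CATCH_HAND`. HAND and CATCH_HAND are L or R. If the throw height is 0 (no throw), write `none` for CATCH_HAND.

Beat 15: 15 mod 2 = 1, so hand = R
Throw height = pattern[15 mod 3] = pattern[0] = 6
Lands at beat 15+6=21, 21 mod 2 = 1, so catch hand = R

Answer: R 6 R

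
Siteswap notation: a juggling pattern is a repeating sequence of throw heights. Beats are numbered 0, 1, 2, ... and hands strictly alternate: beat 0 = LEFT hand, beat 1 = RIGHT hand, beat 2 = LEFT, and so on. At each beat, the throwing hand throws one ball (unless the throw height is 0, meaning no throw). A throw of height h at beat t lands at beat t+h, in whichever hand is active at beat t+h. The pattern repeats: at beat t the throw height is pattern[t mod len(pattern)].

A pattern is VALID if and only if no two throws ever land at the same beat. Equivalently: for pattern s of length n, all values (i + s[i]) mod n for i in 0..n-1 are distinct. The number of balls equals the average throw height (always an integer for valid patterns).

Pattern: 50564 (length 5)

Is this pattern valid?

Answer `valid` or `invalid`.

i=0: (i + s[i]) mod n = (0 + 5) mod 5 = 0
i=1: (i + s[i]) mod n = (1 + 0) mod 5 = 1
i=2: (i + s[i]) mod n = (2 + 5) mod 5 = 2
i=3: (i + s[i]) mod n = (3 + 6) mod 5 = 4
i=4: (i + s[i]) mod n = (4 + 4) mod 5 = 3
Residues: [0, 1, 2, 4, 3], distinct: True

Answer: valid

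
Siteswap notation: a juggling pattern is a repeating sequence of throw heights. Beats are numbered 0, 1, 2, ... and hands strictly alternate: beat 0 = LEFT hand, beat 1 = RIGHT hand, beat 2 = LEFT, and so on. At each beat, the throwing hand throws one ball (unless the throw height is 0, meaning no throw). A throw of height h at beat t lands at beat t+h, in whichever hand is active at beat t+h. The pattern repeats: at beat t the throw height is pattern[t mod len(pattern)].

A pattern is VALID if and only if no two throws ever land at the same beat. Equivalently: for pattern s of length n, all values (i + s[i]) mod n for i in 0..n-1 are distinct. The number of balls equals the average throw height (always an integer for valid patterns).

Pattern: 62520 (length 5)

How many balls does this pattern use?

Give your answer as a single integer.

Answer: 3

Derivation:
Pattern = [6, 2, 5, 2, 0], length n = 5
  position 0: throw height = 6, running sum = 6
  position 1: throw height = 2, running sum = 8
  position 2: throw height = 5, running sum = 13
  position 3: throw height = 2, running sum = 15
  position 4: throw height = 0, running sum = 15
Total sum = 15; balls = sum / n = 15 / 5 = 3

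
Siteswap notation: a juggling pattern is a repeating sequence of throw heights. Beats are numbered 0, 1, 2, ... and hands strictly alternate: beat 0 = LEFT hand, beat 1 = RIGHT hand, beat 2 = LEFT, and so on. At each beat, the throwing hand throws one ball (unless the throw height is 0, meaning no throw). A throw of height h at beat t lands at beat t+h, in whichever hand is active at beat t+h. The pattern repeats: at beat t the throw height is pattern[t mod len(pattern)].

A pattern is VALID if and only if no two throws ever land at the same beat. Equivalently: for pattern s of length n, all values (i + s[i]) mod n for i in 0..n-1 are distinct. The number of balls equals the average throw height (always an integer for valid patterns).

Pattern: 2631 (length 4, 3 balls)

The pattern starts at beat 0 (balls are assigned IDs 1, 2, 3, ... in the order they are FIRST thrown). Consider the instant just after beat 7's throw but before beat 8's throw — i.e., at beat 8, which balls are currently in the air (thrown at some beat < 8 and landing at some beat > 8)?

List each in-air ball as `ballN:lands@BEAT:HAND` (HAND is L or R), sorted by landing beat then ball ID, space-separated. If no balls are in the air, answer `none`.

Beat 0 (L): throw ball1 h=2 -> lands@2:L; in-air after throw: [b1@2:L]
Beat 1 (R): throw ball2 h=6 -> lands@7:R; in-air after throw: [b1@2:L b2@7:R]
Beat 2 (L): throw ball1 h=3 -> lands@5:R; in-air after throw: [b1@5:R b2@7:R]
Beat 3 (R): throw ball3 h=1 -> lands@4:L; in-air after throw: [b3@4:L b1@5:R b2@7:R]
Beat 4 (L): throw ball3 h=2 -> lands@6:L; in-air after throw: [b1@5:R b3@6:L b2@7:R]
Beat 5 (R): throw ball1 h=6 -> lands@11:R; in-air after throw: [b3@6:L b2@7:R b1@11:R]
Beat 6 (L): throw ball3 h=3 -> lands@9:R; in-air after throw: [b2@7:R b3@9:R b1@11:R]
Beat 7 (R): throw ball2 h=1 -> lands@8:L; in-air after throw: [b2@8:L b3@9:R b1@11:R]
Beat 8 (L): throw ball2 h=2 -> lands@10:L; in-air after throw: [b3@9:R b2@10:L b1@11:R]

Answer: ball3:lands@9:R ball1:lands@11:R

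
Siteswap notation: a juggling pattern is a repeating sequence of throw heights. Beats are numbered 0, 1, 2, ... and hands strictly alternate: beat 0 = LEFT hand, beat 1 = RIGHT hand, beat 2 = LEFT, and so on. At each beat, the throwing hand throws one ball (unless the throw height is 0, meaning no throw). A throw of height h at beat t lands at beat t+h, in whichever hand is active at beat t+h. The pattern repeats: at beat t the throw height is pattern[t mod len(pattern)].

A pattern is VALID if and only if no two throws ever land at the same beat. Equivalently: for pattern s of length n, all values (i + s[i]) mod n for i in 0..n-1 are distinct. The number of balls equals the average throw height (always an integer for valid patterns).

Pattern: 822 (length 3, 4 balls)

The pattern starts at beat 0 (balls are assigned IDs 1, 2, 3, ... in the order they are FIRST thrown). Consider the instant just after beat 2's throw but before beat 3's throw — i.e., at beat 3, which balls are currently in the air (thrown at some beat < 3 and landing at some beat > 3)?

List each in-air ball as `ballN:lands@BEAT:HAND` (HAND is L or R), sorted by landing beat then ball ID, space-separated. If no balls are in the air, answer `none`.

Beat 0 (L): throw ball1 h=8 -> lands@8:L; in-air after throw: [b1@8:L]
Beat 1 (R): throw ball2 h=2 -> lands@3:R; in-air after throw: [b2@3:R b1@8:L]
Beat 2 (L): throw ball3 h=2 -> lands@4:L; in-air after throw: [b2@3:R b3@4:L b1@8:L]
Beat 3 (R): throw ball2 h=8 -> lands@11:R; in-air after throw: [b3@4:L b1@8:L b2@11:R]

Answer: ball3:lands@4:L ball1:lands@8:L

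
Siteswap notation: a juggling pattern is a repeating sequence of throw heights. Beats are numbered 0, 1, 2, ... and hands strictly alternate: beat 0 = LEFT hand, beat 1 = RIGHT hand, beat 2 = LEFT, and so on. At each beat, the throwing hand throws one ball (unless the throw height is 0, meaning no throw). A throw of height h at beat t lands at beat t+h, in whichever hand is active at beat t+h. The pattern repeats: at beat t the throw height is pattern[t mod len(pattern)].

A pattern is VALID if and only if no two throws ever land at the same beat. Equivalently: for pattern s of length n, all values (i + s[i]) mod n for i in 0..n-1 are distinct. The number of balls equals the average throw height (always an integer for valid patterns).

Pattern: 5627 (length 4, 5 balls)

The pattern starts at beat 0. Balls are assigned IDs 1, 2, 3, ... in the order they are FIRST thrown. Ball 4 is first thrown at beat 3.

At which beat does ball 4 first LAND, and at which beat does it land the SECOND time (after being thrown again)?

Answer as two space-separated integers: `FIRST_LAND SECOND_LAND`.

Beat 0 (L): throw ball1 h=5 -> lands@5:R; in-air after throw: [b1@5:R]
Beat 1 (R): throw ball2 h=6 -> lands@7:R; in-air after throw: [b1@5:R b2@7:R]
Beat 2 (L): throw ball3 h=2 -> lands@4:L; in-air after throw: [b3@4:L b1@5:R b2@7:R]
Beat 3 (R): throw ball4 h=7 -> lands@10:L; in-air after throw: [b3@4:L b1@5:R b2@7:R b4@10:L]
Beat 4 (L): throw ball3 h=5 -> lands@9:R; in-air after throw: [b1@5:R b2@7:R b3@9:R b4@10:L]
Beat 5 (R): throw ball1 h=6 -> lands@11:R; in-air after throw: [b2@7:R b3@9:R b4@10:L b1@11:R]
Beat 6 (L): throw ball5 h=2 -> lands@8:L; in-air after throw: [b2@7:R b5@8:L b3@9:R b4@10:L b1@11:R]
Beat 7 (R): throw ball2 h=7 -> lands@14:L; in-air after throw: [b5@8:L b3@9:R b4@10:L b1@11:R b2@14:L]
Beat 8 (L): throw ball5 h=5 -> lands@13:R; in-air after throw: [b3@9:R b4@10:L b1@11:R b5@13:R b2@14:L]
Beat 9 (R): throw ball3 h=6 -> lands@15:R; in-air after throw: [b4@10:L b1@11:R b5@13:R b2@14:L b3@15:R]
Beat 10 (L): throw ball4 h=2 -> lands@12:L; in-air after throw: [b1@11:R b4@12:L b5@13:R b2@14:L b3@15:R]
Beat 11 (R): throw ball1 h=7 -> lands@18:L; in-air after throw: [b4@12:L b5@13:R b2@14:L b3@15:R b1@18:L]
Beat 12 (L): throw ball4 h=5 -> lands@17:R; in-air after throw: [b5@13:R b2@14:L b3@15:R b4@17:R b1@18:L]
Ball 4: thrown@3 h=7 -> first land @10; rethrown@10 h=2 -> second land @12

Answer: 10 12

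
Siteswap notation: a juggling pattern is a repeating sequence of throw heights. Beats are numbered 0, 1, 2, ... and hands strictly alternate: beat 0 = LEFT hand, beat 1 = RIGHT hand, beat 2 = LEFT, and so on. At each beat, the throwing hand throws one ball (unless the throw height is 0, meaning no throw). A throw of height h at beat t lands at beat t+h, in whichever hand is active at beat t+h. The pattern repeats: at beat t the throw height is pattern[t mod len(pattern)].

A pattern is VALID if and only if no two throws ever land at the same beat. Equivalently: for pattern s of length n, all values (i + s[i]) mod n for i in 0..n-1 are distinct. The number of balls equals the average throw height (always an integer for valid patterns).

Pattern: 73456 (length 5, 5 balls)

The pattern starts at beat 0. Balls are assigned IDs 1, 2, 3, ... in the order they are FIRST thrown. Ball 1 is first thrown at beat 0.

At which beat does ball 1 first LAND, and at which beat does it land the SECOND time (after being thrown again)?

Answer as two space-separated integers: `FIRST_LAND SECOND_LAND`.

Answer: 7 11

Derivation:
Beat 0 (L): throw ball1 h=7 -> lands@7:R; in-air after throw: [b1@7:R]
Beat 1 (R): throw ball2 h=3 -> lands@4:L; in-air after throw: [b2@4:L b1@7:R]
Beat 2 (L): throw ball3 h=4 -> lands@6:L; in-air after throw: [b2@4:L b3@6:L b1@7:R]
Beat 3 (R): throw ball4 h=5 -> lands@8:L; in-air after throw: [b2@4:L b3@6:L b1@7:R b4@8:L]
Beat 4 (L): throw ball2 h=6 -> lands@10:L; in-air after throw: [b3@6:L b1@7:R b4@8:L b2@10:L]
Beat 5 (R): throw ball5 h=7 -> lands@12:L; in-air after throw: [b3@6:L b1@7:R b4@8:L b2@10:L b5@12:L]
Beat 6 (L): throw ball3 h=3 -> lands@9:R; in-air after throw: [b1@7:R b4@8:L b3@9:R b2@10:L b5@12:L]
Beat 7 (R): throw ball1 h=4 -> lands@11:R; in-air after throw: [b4@8:L b3@9:R b2@10:L b1@11:R b5@12:L]
Beat 8 (L): throw ball4 h=5 -> lands@13:R; in-air after throw: [b3@9:R b2@10:L b1@11:R b5@12:L b4@13:R]
Beat 9 (R): throw ball3 h=6 -> lands@15:R; in-air after throw: [b2@10:L b1@11:R b5@12:L b4@13:R b3@15:R]
Beat 10 (L): throw ball2 h=7 -> lands@17:R; in-air after throw: [b1@11:R b5@12:L b4@13:R b3@15:R b2@17:R]
Beat 11 (R): throw ball1 h=3 -> lands@14:L; in-air after throw: [b5@12:L b4@13:R b1@14:L b3@15:R b2@17:R]
Ball 1: thrown@0 h=7 -> first land @7; rethrown@7 h=4 -> second land @11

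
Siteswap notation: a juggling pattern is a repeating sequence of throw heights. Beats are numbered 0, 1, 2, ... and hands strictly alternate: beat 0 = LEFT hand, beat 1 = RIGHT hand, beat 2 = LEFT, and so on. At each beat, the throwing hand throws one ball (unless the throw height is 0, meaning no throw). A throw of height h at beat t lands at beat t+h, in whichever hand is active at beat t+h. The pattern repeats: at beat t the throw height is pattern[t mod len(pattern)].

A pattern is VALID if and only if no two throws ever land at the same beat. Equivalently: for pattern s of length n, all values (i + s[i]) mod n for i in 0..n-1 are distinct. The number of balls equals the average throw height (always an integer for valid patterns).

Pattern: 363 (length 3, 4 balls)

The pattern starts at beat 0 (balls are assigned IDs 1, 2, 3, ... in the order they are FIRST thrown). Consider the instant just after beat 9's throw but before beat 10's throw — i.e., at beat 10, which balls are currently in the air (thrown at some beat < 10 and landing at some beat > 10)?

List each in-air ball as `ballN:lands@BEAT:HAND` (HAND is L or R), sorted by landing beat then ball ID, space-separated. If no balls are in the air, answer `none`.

Answer: ball3:lands@11:R ball1:lands@12:L ball2:lands@13:R

Derivation:
Beat 0 (L): throw ball1 h=3 -> lands@3:R; in-air after throw: [b1@3:R]
Beat 1 (R): throw ball2 h=6 -> lands@7:R; in-air after throw: [b1@3:R b2@7:R]
Beat 2 (L): throw ball3 h=3 -> lands@5:R; in-air after throw: [b1@3:R b3@5:R b2@7:R]
Beat 3 (R): throw ball1 h=3 -> lands@6:L; in-air after throw: [b3@5:R b1@6:L b2@7:R]
Beat 4 (L): throw ball4 h=6 -> lands@10:L; in-air after throw: [b3@5:R b1@6:L b2@7:R b4@10:L]
Beat 5 (R): throw ball3 h=3 -> lands@8:L; in-air after throw: [b1@6:L b2@7:R b3@8:L b4@10:L]
Beat 6 (L): throw ball1 h=3 -> lands@9:R; in-air after throw: [b2@7:R b3@8:L b1@9:R b4@10:L]
Beat 7 (R): throw ball2 h=6 -> lands@13:R; in-air after throw: [b3@8:L b1@9:R b4@10:L b2@13:R]
Beat 8 (L): throw ball3 h=3 -> lands@11:R; in-air after throw: [b1@9:R b4@10:L b3@11:R b2@13:R]
Beat 9 (R): throw ball1 h=3 -> lands@12:L; in-air after throw: [b4@10:L b3@11:R b1@12:L b2@13:R]
Beat 10 (L): throw ball4 h=6 -> lands@16:L; in-air after throw: [b3@11:R b1@12:L b2@13:R b4@16:L]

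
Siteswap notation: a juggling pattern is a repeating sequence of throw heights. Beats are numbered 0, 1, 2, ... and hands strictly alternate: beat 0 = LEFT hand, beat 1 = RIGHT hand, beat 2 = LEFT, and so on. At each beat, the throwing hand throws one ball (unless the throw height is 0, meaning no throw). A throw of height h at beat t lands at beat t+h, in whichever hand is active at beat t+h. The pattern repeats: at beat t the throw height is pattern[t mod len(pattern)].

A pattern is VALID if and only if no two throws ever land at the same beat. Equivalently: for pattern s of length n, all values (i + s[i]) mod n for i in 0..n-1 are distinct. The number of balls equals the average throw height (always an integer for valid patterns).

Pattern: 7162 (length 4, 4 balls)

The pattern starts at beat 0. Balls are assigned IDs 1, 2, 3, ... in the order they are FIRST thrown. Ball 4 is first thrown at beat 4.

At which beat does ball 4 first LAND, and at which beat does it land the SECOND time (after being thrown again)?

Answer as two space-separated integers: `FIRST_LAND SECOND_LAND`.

Beat 0 (L): throw ball1 h=7 -> lands@7:R; in-air after throw: [b1@7:R]
Beat 1 (R): throw ball2 h=1 -> lands@2:L; in-air after throw: [b2@2:L b1@7:R]
Beat 2 (L): throw ball2 h=6 -> lands@8:L; in-air after throw: [b1@7:R b2@8:L]
Beat 3 (R): throw ball3 h=2 -> lands@5:R; in-air after throw: [b3@5:R b1@7:R b2@8:L]
Beat 4 (L): throw ball4 h=7 -> lands@11:R; in-air after throw: [b3@5:R b1@7:R b2@8:L b4@11:R]
Beat 5 (R): throw ball3 h=1 -> lands@6:L; in-air after throw: [b3@6:L b1@7:R b2@8:L b4@11:R]
Beat 6 (L): throw ball3 h=6 -> lands@12:L; in-air after throw: [b1@7:R b2@8:L b4@11:R b3@12:L]
Beat 7 (R): throw ball1 h=2 -> lands@9:R; in-air after throw: [b2@8:L b1@9:R b4@11:R b3@12:L]
Beat 8 (L): throw ball2 h=7 -> lands@15:R; in-air after throw: [b1@9:R b4@11:R b3@12:L b2@15:R]
Beat 9 (R): throw ball1 h=1 -> lands@10:L; in-air after throw: [b1@10:L b4@11:R b3@12:L b2@15:R]
Beat 10 (L): throw ball1 h=6 -> lands@16:L; in-air after throw: [b4@11:R b3@12:L b2@15:R b1@16:L]
Beat 11 (R): throw ball4 h=2 -> lands@13:R; in-air after throw: [b3@12:L b4@13:R b2@15:R b1@16:L]
Beat 12 (L): throw ball3 h=7 -> lands@19:R; in-air after throw: [b4@13:R b2@15:R b1@16:L b3@19:R]
Beat 13 (R): throw ball4 h=1 -> lands@14:L; in-air after throw: [b4@14:L b2@15:R b1@16:L b3@19:R]
Ball 4: thrown@4 h=7 -> first land @11; rethrown@11 h=2 -> second land @13

Answer: 11 13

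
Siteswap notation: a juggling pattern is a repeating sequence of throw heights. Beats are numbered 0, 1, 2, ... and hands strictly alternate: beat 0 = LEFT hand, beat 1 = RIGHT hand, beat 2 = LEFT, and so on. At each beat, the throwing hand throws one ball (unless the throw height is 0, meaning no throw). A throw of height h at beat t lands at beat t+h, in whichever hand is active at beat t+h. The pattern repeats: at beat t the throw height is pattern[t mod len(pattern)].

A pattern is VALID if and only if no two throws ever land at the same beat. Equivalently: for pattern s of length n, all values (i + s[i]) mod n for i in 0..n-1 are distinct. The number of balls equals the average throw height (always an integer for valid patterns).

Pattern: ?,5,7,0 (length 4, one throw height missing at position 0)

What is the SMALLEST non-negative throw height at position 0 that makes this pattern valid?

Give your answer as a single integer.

i=0: s[i]=? (unknown)
i=1: (1 + 5) mod 4 = 2
i=2: (2 + 7) mod 4 = 1
i=3: (3 + 0) mod 4 = 3
Known residues: [1, 2, 3]; need a permutation of 0..3, so missing residue r = 0
Need (0 + s) mod 4 = 0; smallest s = (0 - 0) mod 4 = 0

Answer: 0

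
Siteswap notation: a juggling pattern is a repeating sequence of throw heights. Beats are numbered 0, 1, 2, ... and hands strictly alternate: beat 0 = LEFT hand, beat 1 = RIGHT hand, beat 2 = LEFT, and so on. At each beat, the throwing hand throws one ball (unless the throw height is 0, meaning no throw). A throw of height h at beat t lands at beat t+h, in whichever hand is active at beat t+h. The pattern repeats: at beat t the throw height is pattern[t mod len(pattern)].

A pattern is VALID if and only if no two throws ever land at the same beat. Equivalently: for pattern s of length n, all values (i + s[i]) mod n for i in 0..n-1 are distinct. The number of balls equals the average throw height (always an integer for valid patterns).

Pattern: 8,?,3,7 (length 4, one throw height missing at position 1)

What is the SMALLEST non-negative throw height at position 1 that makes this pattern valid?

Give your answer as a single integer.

Answer: 2

Derivation:
i=0: (0 + 8) mod 4 = 0
i=1: s[i]=? (unknown)
i=2: (2 + 3) mod 4 = 1
i=3: (3 + 7) mod 4 = 2
Known residues: [0, 1, 2]; need a permutation of 0..3, so missing residue r = 3
Need (1 + s) mod 4 = 3; smallest s = (3 - 1) mod 4 = 2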